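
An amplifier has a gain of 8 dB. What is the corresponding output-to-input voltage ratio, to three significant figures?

2.51

Voltage ratio = 10^(dB/20).
10^(8/20) = 10^(0.4000) = 2.51.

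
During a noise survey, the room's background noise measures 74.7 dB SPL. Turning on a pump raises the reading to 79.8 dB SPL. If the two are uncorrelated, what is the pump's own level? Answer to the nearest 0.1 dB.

78.2 dB SPL

Background correction is a power subtraction:
L_src = 10·log₁₀(10^(79.8/10) − 10^(74.7/10)) = 10·log₁₀(65990000) = 78.2 dB SPL.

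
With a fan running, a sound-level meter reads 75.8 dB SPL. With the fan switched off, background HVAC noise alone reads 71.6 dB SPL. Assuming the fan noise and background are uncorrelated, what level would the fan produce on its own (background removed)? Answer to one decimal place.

73.7 dB SPL

Subtract intensities: L_src = 10·log₁₀(10^(L_total/10) − 10^(L_bg/10)).
L_src = 10·log₁₀(10^(75.8/10) − 10^(71.6/10)) = 10·log₁₀(23560000) = 73.7 dB SPL.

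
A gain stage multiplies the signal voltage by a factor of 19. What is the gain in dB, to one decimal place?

25.6 dB

For a voltage ratio, dB = 20·log₁₀(V₂/V₁).
20·log₁₀(19) = 25.6 dB.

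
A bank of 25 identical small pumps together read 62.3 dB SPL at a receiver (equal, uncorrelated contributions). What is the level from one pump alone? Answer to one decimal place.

25 equal incoherent sources add 10·log₁₀(25) = 13.98 dB over one source.
L_one = 62.3 − 13.98 = 48.3 dB SPL.

48.3 dB SPL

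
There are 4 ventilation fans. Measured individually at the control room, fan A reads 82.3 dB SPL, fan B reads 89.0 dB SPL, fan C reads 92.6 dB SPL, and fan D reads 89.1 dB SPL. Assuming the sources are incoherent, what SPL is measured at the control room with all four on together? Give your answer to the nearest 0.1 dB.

95.6 dB SPL

Incoherent sources sum as intensities:
L_total = 10·log₁₀(10^(82.3/10) + 10^(89.0/10) + 10^(92.6/10) + 10^(89.1/10)) = 10·log₁₀(3597000000) = 95.6 dB SPL.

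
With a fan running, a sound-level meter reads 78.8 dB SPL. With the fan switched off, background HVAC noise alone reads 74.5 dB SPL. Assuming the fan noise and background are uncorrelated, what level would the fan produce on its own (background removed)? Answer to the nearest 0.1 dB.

Subtract intensities: L_src = 10·log₁₀(10^(L_total/10) − 10^(L_bg/10)).
L_src = 10·log₁₀(10^(78.8/10) − 10^(74.5/10)) = 10·log₁₀(47670000) = 76.8 dB SPL.

76.8 dB SPL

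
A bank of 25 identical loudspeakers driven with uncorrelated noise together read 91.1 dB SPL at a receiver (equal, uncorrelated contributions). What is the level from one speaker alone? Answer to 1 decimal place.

25 equal incoherent sources add 10·log₁₀(25) = 13.98 dB over one source.
L_one = 91.1 − 13.98 = 77.1 dB SPL.

77.1 dB SPL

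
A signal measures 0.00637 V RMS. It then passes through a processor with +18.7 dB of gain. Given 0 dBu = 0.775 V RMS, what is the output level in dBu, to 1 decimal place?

Input level: 20·log₁₀(0.00637/0.775) = -41.70 dBu.
Output: -41.70 + 18.7 = -23.0 dBu.

-23.0 dBu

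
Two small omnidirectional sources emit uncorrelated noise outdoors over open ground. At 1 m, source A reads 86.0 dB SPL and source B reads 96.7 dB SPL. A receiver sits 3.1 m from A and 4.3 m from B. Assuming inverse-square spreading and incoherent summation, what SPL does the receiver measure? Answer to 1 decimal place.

At the listener: L_A = 86.0 − 20·log₁₀(3.1) = 76.17 dB; L_B = 96.7 − 20·log₁₀(4.3) = 84.03 dB.
Combined: 10·log₁₀(10^(76.17/10)+10^(84.03/10)) = 84.7 dB SPL.

84.7 dB SPL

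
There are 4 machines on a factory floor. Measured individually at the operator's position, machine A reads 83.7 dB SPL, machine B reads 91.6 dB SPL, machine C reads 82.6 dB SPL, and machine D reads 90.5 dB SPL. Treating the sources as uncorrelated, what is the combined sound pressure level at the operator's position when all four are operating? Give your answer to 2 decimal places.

Uncorrelated sources add in intensity (power), not in dB.
L_total = 10·log₁₀(10^(83.7/10) + 10^(91.6/10) + 10^(82.6/10) + 10^(90.5/10)) = 10·log₁₀(2984000000) = 94.75 dB SPL.

94.75 dB SPL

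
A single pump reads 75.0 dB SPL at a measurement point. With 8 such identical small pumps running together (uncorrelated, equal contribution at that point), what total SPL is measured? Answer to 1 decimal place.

8 equal incoherent sources raise the level by 10·log₁₀(8) = 9.03 dB.
L_total = 75.0 + 9.03 = 84.0 dB SPL.

84.0 dB SPL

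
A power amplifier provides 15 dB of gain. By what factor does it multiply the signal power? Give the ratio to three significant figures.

31.6

Power ratio = 10^(dB/10).
10^(15/10) = 10^(1.500) = 31.6.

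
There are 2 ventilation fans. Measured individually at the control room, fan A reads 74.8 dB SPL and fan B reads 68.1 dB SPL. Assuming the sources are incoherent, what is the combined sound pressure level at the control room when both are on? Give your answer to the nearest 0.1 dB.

75.6 dB SPL

Add the sources as powers (linear), then convert back to dB:
L_total = 10·log₁₀(10^(74.8/10) + 10^(68.1/10)) = 10·log₁₀(36660000) = 75.6 dB SPL.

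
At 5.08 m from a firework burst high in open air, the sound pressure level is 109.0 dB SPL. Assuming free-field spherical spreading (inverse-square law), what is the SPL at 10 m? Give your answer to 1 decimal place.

103.1 dB SPL

Inverse-square spreading gives ΔL = −20·log₁₀(d₂/d₁).
ΔL = −20·log₁₀(10/5.08) = -5.88 dB, so L₂ = 109.0 + (-5.88) = 103.1 dB SPL.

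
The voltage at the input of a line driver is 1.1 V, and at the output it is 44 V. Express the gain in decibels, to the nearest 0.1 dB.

For a voltage ratio, dB = 20·log₁₀(V₂/V₁).
20·log₁₀(44/1.1) = 20·log₁₀(40.00) = 32.0 dB.

32.0 dB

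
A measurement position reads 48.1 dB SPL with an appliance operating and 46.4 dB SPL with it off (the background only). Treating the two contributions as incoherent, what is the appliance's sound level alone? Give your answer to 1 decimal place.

43.2 dB SPL

Subtract intensities: L_src = 10·log₁₀(10^(L_total/10) − 10^(L_bg/10)).
L_src = 10·log₁₀(10^(48.1/10) − 10^(46.4/10)) = 10·log₁₀(20910) = 43.2 dB SPL.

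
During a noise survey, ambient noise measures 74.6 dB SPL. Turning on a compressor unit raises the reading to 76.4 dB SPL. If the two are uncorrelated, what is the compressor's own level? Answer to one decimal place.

Remove the background by subtracting linear intensities:
L_src = 10·log₁₀(10^(76.4/10) − 10^(74.6/10)) = 10·log₁₀(14810000) = 71.7 dB SPL.

71.7 dB SPL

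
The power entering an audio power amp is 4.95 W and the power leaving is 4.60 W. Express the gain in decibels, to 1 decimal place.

-0.3 dB

Power ratio → dB uses the 10·log₁₀ form:
10·log₁₀(4.60/4.95) = 10·log₁₀(0.9293) = -0.3 dB.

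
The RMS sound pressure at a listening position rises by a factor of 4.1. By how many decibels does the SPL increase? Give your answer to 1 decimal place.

SPL change from a pressure ratio uses the 20·log₁₀ form:
20·log₁₀(4.1) = 12.3 dB.

12.3 dB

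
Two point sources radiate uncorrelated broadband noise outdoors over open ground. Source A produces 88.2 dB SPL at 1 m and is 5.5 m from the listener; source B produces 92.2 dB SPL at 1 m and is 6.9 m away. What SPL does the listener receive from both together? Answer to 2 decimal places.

At the listener: L_A = 88.2 − 20·log₁₀(5.5) = 73.393 dB; L_B = 92.2 − 20·log₁₀(6.9) = 75.423 dB.
Combined: 10·log₁₀(10^(73.393/10)+10^(75.423/10)) = 77.54 dB SPL.

77.54 dB SPL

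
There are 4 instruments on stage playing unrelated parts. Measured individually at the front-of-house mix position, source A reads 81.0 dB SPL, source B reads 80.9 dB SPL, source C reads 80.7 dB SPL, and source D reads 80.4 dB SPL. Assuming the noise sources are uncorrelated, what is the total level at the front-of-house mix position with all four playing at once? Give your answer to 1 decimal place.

Add the sources as powers (linear), then convert back to dB:
L_total = 10·log₁₀(10^(81.0/10) + 10^(80.9/10) + 10^(80.7/10) + 10^(80.4/10)) = 10·log₁₀(476100000) = 86.8 dB SPL.

86.8 dB SPL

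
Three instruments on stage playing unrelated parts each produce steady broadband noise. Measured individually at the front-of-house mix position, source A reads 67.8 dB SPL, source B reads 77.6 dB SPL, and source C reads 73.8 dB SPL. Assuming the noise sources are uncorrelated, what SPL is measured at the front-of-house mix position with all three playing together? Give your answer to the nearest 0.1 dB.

79.4 dB SPL

Add the sources as powers (linear), then convert back to dB:
L_total = 10·log₁₀(10^(67.8/10) + 10^(77.6/10) + 10^(73.8/10)) = 10·log₁₀(87560000) = 79.4 dB SPL.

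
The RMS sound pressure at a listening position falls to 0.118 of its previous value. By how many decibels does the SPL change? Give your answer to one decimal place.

SPL change from a pressure ratio uses the 20·log₁₀ form:
20·log₁₀(0.118) = -18.6 dB.

-18.6 dB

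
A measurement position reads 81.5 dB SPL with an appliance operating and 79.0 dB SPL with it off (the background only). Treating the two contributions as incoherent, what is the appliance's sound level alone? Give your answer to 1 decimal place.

Remove the background by subtracting linear intensities:
L_src = 10·log₁₀(10^(81.5/10) − 10^(79.0/10)) = 10·log₁₀(61820000) = 77.9 dB SPL.

77.9 dB SPL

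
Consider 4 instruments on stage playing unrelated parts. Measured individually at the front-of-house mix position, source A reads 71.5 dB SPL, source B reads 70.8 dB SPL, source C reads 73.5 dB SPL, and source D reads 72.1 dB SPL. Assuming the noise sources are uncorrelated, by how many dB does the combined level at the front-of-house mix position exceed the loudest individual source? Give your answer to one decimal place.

Uncorrelated sources add in intensity (power), not in dB.
L_total = 10·log₁₀(10^(71.5/10) + 10^(70.8/10) + 10^(73.5/10) + 10^(72.1/10)) = 78.11 dB SPL.
Excess over the loudest (73.5 dB): 78.11 − 73.5 = 4.6 dB.

4.6 dB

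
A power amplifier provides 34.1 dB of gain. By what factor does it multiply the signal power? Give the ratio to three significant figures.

Power ratio = 10^(dB/10).
10^(34.1/10) = 10^(3.410) = 2570.

2570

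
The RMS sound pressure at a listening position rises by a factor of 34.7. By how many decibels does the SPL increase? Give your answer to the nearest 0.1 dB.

30.8 dB

Sound pressure is an amplitude quantity: ΔL = 20·log₁₀(p₂/p₁).
20·log₁₀(34.7) = 30.8 dB.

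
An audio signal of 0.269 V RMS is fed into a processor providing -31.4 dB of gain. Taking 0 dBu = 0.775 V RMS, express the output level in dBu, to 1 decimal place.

-40.6 dBu

Input level: 20·log₁₀(0.269/0.775) = -9.19 dBu.
Output: -9.19 − 31.4 = -40.6 dBu.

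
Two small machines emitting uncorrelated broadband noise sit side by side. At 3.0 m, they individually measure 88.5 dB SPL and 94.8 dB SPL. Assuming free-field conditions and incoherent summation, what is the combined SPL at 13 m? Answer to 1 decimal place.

Combined at 3.0 m: 10·log₁₀(10^(88.5/10)+10^(94.8/10)) = 95.71 dB SPL.
Then apply −20·log₁₀(13/3.0) = -12.74 dB → 83.0 dB SPL.

83.0 dB SPL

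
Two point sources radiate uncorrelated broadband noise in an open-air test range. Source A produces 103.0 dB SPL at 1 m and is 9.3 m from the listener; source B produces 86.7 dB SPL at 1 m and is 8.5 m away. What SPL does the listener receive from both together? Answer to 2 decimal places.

At the listener: L_A = 103.0 − 20·log₁₀(9.3) = 83.630 dB; L_B = 86.7 − 20·log₁₀(8.5) = 68.112 dB.
Combined: 10·log₁₀(10^(83.630/10)+10^(68.112/10)) = 83.75 dB SPL.

83.75 dB SPL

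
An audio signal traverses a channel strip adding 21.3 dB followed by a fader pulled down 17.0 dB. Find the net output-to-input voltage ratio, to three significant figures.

Net gain = 21.3 + (−17.0) = 4.3 dB.
Voltage ratio = 10^(4.3/20) = 1.64.

1.64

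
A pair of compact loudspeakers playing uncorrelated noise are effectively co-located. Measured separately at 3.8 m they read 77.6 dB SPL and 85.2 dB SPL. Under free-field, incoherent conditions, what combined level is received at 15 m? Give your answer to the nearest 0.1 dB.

74.0 dB SPL

Combined at 3.8 m: 10·log₁₀(10^(77.6/10)+10^(85.2/10)) = 85.90 dB SPL.
Then apply −20·log₁₀(15/3.8) = -11.93 dB → 74.0 dB SPL.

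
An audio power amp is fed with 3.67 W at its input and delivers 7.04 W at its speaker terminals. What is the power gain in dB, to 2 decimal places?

Power is a power quantity, so gain = 10·log₁₀(P_out/P_in).
10·log₁₀(7.04/3.67) = 10·log₁₀(1.918) = 2.83 dB.

2.83 dB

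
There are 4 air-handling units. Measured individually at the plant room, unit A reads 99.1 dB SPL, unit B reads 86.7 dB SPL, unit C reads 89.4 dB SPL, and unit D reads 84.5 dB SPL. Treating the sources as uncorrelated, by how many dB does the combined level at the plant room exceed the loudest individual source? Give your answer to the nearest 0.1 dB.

Uncorrelated sources add in intensity (power), not in dB.
L_total = 10·log₁₀(10^(99.1/10) + 10^(86.7/10) + 10^(89.4/10) + 10^(84.5/10)) = 99.89 dB SPL.
Excess over the loudest (99.1 dB): 99.89 − 99.1 = 0.8 dB.

0.8 dB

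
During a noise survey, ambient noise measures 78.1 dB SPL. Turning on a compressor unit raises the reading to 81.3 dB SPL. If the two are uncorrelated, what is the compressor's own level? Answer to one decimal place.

Background correction is a power subtraction:
L_src = 10·log₁₀(10^(81.3/10) − 10^(78.1/10)) = 10·log₁₀(70330000) = 78.5 dB SPL.

78.5 dB SPL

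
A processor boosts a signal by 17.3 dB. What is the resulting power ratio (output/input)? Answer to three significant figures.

53.7

Power ratio = 10^(dB/10).
10^(17.3/10) = 10^(1.730) = 53.7.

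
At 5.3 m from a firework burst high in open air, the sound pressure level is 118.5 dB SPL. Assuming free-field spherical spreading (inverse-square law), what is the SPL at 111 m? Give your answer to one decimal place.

Inverse-square spreading gives ΔL = −20·log₁₀(d₂/d₁).
ΔL = −20·log₁₀(111/5.3) = -26.42 dB, so L₂ = 118.5 + (-26.42) = 92.1 dB SPL.

92.1 dB SPL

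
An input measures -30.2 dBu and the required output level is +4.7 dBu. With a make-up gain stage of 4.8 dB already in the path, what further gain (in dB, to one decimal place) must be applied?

30.1 dB

The required make-up gain is the shortfall in the dB sum.
G = +4.7 − (-30.2) − 4.8 = 30.1 dB.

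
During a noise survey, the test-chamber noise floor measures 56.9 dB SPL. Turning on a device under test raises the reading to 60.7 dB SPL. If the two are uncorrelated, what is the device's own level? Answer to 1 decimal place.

Remove the background by subtracting linear intensities:
L_src = 10·log₁₀(10^(60.7/10) − 10^(56.9/10)) = 10·log₁₀(685100) = 58.4 dB SPL.

58.4 dB SPL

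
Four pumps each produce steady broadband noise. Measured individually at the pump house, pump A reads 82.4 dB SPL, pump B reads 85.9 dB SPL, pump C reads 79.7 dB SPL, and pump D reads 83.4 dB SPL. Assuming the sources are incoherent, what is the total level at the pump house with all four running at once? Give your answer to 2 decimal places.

89.42 dB SPL

Uncorrelated sources add in intensity (power), not in dB.
L_total = 10·log₁₀(10^(82.4/10) + 10^(85.9/10) + 10^(79.7/10) + 10^(83.4/10)) = 10·log₁₀(874900000) = 89.42 dB SPL.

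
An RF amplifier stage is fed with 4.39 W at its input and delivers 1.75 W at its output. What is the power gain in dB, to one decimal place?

Power is a power quantity, so gain = 10·log₁₀(P_out/P_in).
10·log₁₀(1.75/4.39) = 10·log₁₀(0.3986) = -4.0 dB.

-4.0 dB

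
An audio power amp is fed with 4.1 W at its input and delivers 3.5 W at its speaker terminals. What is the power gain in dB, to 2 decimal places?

Power is a power quantity, so gain = 10·log₁₀(P_out/P_in).
10·log₁₀(3.5/4.1) = 10·log₁₀(0.8537) = -0.69 dB.

-0.69 dB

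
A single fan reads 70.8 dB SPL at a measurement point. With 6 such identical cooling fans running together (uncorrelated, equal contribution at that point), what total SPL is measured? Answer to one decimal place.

78.6 dB SPL

6 equal incoherent sources raise the level by 10·log₁₀(6) = 7.78 dB.
L_total = 70.8 + 7.78 = 78.6 dB SPL.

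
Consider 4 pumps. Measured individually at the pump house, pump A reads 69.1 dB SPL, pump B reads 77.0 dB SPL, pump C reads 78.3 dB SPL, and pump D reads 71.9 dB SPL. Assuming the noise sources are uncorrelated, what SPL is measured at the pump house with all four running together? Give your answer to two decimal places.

Uncorrelated sources add in intensity (power), not in dB.
L_total = 10·log₁₀(10^(69.1/10) + 10^(77.0/10) + 10^(78.3/10) + 10^(71.9/10)) = 10·log₁₀(141300000) = 81.50 dB SPL.

81.50 dB SPL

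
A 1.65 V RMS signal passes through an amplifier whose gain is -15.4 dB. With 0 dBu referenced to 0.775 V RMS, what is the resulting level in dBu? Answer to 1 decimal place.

Input level: 20·log₁₀(1.65/0.775) = 6.56 dBu.
Output: 6.56 − 15.4 = -8.8 dBu.

-8.8 dBu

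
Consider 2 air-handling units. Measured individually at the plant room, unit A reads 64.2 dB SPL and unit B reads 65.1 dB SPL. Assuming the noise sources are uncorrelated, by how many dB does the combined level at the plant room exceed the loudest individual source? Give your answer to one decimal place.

2.6 dB

Incoherent sources sum as intensities:
L_total = 10·log₁₀(10^(64.2/10) + 10^(65.1/10)) = 67.68 dB SPL.
Excess over the loudest (65.1 dB): 67.68 − 65.1 = 2.6 dB.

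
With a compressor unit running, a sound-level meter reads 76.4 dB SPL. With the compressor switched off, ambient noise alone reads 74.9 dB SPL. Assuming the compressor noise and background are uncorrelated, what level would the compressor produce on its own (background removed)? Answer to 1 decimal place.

Background correction is a power subtraction:
L_src = 10·log₁₀(10^(76.4/10) − 10^(74.9/10)) = 10·log₁₀(12750000) = 71.1 dB SPL.

71.1 dB SPL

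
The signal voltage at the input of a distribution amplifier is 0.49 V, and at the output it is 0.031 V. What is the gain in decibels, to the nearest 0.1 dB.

Voltage is an amplitude quantity, so gain = 20·log₁₀(V_out/V_in).
20·log₁₀(0.031/0.49) = 20·log₁₀(0.06327) = -24.0 dB.

-24.0 dB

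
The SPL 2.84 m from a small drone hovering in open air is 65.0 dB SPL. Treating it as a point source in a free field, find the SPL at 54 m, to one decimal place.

39.4 dB SPL

Inverse-square spreading gives ΔL = −20·log₁₀(d₂/d₁).
ΔL = −20·log₁₀(54/2.84) = -25.58 dB, so L₂ = 65.0 + (-25.58) = 39.4 dB SPL.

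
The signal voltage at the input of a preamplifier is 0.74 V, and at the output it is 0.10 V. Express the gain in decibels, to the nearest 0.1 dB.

-17.4 dB

For a voltage ratio, dB = 20·log₁₀(V₂/V₁).
20·log₁₀(0.10/0.74) = 20·log₁₀(0.1351) = -17.4 dB.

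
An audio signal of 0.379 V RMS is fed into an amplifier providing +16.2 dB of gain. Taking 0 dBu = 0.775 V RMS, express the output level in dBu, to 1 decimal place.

+10.0 dBu

Input level: 20·log₁₀(0.379/0.775) = -6.21 dBu.
Output: -6.21 + 16.2 = +10.0 dBu.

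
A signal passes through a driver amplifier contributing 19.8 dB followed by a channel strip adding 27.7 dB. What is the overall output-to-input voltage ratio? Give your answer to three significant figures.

Net gain = 19.8 + 27.7 = 47.5 dB.
Voltage ratio = 10^(47.5/20) = 237.

237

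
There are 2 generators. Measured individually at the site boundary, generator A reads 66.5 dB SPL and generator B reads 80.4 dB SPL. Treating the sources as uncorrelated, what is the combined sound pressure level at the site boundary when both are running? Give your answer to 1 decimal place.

Uncorrelated sources add in intensity (power), not in dB.
L_total = 10·log₁₀(10^(66.5/10) + 10^(80.4/10)) = 10·log₁₀(114100000) = 80.6 dB SPL.

80.6 dB SPL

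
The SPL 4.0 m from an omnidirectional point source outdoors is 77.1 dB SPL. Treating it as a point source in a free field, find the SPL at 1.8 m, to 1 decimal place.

Free-field point source: level drops by 20·log₁₀ of the distance ratio.
ΔL = −20·log₁₀(1.8/4.0) = 6.94 dB, so L₂ = 77.1 + (6.94) = 84.0 dB SPL.

84.0 dB SPL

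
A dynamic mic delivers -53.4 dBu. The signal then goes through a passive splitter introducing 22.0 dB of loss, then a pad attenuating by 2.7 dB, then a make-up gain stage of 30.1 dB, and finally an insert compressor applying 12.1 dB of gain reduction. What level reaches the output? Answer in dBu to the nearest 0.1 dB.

In dB, series stages simply add:
-53.4 − 22.0 − 2.7 + 30.1 − 12.1 = -60.1 dBu.

-60.1 dBu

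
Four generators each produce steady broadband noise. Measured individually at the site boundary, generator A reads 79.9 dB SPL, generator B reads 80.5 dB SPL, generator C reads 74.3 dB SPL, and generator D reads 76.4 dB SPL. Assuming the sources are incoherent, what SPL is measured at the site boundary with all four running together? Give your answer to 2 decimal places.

Incoherent sources sum as intensities:
L_total = 10·log₁₀(10^(79.9/10) + 10^(80.5/10) + 10^(74.3/10) + 10^(76.4/10)) = 10·log₁₀(280500000) = 84.48 dB SPL.

84.48 dB SPL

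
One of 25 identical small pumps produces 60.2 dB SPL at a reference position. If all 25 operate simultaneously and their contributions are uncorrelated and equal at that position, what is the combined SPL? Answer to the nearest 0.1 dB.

74.2 dB SPL

25 equal incoherent sources raise the level by 10·log₁₀(25) = 13.98 dB.
L_total = 60.2 + 13.98 = 74.2 dB SPL.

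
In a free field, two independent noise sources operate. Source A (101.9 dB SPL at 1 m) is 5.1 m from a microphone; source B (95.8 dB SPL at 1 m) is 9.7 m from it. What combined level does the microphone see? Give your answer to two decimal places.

At the listener: L_A = 101.9 − 20·log₁₀(5.1) = 87.749 dB; L_B = 95.8 − 20·log₁₀(9.7) = 76.065 dB.
Combined: 10·log₁₀(10^(87.749/10)+10^(76.065/10)) = 88.03 dB SPL.

88.03 dB SPL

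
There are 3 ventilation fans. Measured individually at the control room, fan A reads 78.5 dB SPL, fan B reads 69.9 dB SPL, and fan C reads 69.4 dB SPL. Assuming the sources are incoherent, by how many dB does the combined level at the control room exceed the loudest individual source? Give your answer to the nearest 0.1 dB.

Add the sources as powers (linear), then convert back to dB:
L_total = 10·log₁₀(10^(78.5/10) + 10^(69.9/10) + 10^(69.4/10)) = 79.51 dB SPL.
Excess over the loudest (78.5 dB): 79.51 − 78.5 = 1.0 dB.

1.0 dB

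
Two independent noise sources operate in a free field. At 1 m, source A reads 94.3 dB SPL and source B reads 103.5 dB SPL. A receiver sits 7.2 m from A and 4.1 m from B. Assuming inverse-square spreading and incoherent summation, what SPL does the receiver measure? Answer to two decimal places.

91.41 dB SPL

At the listener: L_A = 94.3 − 20·log₁₀(7.2) = 77.153 dB; L_B = 103.5 − 20·log₁₀(4.1) = 91.244 dB.
Combined: 10·log₁₀(10^(77.153/10)+10^(91.244/10)) = 91.41 dB SPL.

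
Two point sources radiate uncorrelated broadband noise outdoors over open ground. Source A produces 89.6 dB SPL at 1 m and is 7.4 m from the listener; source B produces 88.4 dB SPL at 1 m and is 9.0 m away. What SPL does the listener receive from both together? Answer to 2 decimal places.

At the listener: L_A = 89.6 − 20·log₁₀(7.4) = 72.215 dB; L_B = 88.4 − 20·log₁₀(9.0) = 69.315 dB.
Combined: 10·log₁₀(10^(72.215/10)+10^(69.315/10)) = 74.01 dB SPL.

74.01 dB SPL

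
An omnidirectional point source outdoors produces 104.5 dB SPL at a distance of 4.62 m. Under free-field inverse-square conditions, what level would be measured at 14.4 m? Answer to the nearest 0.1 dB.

Free-field point source: level drops by 20·log₁₀ of the distance ratio.
ΔL = −20·log₁₀(14.4/4.62) = -9.87 dB, so L₂ = 104.5 + (-9.87) = 94.6 dB SPL.

94.6 dB SPL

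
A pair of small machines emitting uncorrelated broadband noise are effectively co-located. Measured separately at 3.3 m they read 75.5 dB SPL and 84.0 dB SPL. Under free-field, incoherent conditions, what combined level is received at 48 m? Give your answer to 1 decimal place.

61.3 dB SPL

Combined at 3.3 m: 10·log₁₀(10^(75.5/10)+10^(84.0/10)) = 84.57 dB SPL.
Then apply −20·log₁₀(48/3.3) = -23.25 dB → 61.3 dB SPL.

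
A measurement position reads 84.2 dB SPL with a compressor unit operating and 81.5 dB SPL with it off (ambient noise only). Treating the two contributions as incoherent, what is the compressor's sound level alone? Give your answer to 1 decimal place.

80.9 dB SPL

Subtract intensities: L_src = 10·log₁₀(10^(L_total/10) − 10^(L_bg/10)).
L_src = 10·log₁₀(10^(84.2/10) − 10^(81.5/10)) = 10·log₁₀(121800000) = 80.9 dB SPL.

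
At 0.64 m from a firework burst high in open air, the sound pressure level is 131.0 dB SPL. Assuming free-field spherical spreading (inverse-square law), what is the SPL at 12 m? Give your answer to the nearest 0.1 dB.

For a point source in a free field, ΔL = −20·log₁₀(d₂/d₁).
ΔL = −20·log₁₀(12/0.64) = -25.46 dB, so L₂ = 131.0 + (-25.46) = 105.5 dB SPL.

105.5 dB SPL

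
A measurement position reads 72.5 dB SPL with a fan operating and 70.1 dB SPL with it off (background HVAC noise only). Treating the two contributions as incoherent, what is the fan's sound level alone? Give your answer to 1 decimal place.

68.8 dB SPL

Background correction is a power subtraction:
L_src = 10·log₁₀(10^(72.5/10) − 10^(70.1/10)) = 10·log₁₀(7550000) = 68.8 dB SPL.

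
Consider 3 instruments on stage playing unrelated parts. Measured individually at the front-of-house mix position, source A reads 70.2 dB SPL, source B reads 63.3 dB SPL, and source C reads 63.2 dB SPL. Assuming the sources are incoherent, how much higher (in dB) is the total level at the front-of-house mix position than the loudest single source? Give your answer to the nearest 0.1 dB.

Incoherent sources sum as intensities:
L_total = 10·log₁₀(10^(70.2/10) + 10^(63.3/10) + 10^(63.2/10)) = 71.67 dB SPL.
Excess over the loudest (70.2 dB): 71.67 − 70.2 = 1.5 dB.

1.5 dB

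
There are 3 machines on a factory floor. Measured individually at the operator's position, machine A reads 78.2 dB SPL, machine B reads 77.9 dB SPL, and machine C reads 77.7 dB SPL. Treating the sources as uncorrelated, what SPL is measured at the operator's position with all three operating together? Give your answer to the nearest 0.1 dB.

Uncorrelated sources add in intensity (power), not in dB.
L_total = 10·log₁₀(10^(78.2/10) + 10^(77.9/10) + 10^(77.7/10)) = 10·log₁₀(186600000) = 82.7 dB SPL.

82.7 dB SPL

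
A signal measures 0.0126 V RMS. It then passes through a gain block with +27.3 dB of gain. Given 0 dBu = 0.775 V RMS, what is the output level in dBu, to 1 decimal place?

-8.5 dBu

Input level: 20·log₁₀(0.0126/0.775) = -35.78 dBu.
Output: -35.78 + 27.3 = -8.5 dBu.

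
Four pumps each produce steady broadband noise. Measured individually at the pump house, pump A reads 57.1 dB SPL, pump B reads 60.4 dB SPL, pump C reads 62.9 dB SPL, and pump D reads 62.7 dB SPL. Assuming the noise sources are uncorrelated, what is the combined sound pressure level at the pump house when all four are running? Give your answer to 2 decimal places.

67.34 dB SPL

Add the sources as powers (linear), then convert back to dB:
L_total = 10·log₁₀(10^(57.1/10) + 10^(60.4/10) + 10^(62.9/10) + 10^(62.7/10)) = 10·log₁₀(5421000) = 67.34 dB SPL.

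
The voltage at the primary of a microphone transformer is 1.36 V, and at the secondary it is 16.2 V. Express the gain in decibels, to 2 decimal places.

21.52 dB

Voltage ratio → dB uses the 20·log₁₀ form:
20·log₁₀(16.2/1.36) = 20·log₁₀(11.91) = 21.52 dB.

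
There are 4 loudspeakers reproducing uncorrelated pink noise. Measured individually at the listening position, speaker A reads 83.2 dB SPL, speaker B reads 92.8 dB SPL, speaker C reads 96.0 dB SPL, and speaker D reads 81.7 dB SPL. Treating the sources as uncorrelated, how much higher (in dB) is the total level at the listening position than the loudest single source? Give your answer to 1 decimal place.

2.0 dB

Incoherent sources sum as intensities:
L_total = 10·log₁₀(10^(83.2/10) + 10^(92.8/10) + 10^(96.0/10) + 10^(81.7/10)) = 97.95 dB SPL.
Excess over the loudest (96.0 dB): 97.95 − 96.0 = 2.0 dB.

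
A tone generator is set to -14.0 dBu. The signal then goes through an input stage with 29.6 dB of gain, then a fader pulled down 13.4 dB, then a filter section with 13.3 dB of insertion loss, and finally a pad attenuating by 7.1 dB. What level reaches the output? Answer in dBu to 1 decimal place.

-18.2 dBu

Cascaded gains and losses add directly in dB.
-14.0 + 29.6 − 13.4 − 13.3 − 7.1 = -18.2 dBu.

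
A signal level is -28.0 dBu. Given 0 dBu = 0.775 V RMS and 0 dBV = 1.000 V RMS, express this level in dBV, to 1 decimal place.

The offset between the scales is 20·log₁₀(0.775/1.000) = −2.214 dB.
So dBV = -28.0 − 2.214 = -30.2 dBV.

-30.2 dBV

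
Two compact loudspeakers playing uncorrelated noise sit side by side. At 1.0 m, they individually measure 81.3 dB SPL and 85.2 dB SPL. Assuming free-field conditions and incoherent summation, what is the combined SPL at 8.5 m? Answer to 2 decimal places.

Combined at 1.0 m: 10·log₁₀(10^(81.3/10)+10^(85.2/10)) = 86.684 dB SPL.
Then apply −20·log₁₀(8.5/1.0) = -18.588 dB → 68.10 dB SPL.

68.10 dB SPL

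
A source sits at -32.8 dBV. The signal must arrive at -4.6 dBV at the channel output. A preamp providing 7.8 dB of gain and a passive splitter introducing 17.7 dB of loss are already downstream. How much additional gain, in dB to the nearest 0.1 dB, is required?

38.1 dB

The required make-up gain is the shortfall in the dB sum.
G = -4.6 − (-32.8) − 7.8 + 17.7 = 38.1 dB.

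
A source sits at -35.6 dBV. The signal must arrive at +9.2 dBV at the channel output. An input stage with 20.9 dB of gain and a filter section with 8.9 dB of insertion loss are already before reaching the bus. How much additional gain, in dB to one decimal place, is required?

32.8 dB

The required make-up gain is the shortfall in the dB sum.
G = +9.2 − (-35.6) − 20.9 + 8.9 = 32.8 dB.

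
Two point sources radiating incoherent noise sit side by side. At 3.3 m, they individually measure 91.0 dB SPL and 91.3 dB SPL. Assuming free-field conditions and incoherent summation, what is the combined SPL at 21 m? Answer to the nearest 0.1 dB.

Combined at 3.3 m: 10·log₁₀(10^(91.0/10)+10^(91.3/10)) = 94.16 dB SPL.
Then apply −20·log₁₀(21/3.3) = -16.07 dB → 78.1 dB SPL.

78.1 dB SPL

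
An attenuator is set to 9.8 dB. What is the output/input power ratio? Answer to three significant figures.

Power ratio = 10^(dB/10).
10^(-9.8/10) = 10^(-0.9800) = 0.105.

0.105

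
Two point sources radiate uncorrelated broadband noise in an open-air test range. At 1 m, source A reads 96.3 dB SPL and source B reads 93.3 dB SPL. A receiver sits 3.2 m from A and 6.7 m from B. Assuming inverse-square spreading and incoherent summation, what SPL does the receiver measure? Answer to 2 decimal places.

86.67 dB SPL

At the listener: L_A = 96.3 − 20·log₁₀(3.2) = 86.197 dB; L_B = 93.3 − 20·log₁₀(6.7) = 76.779 dB.
Combined: 10·log₁₀(10^(86.197/10)+10^(76.779/10)) = 86.67 dB SPL.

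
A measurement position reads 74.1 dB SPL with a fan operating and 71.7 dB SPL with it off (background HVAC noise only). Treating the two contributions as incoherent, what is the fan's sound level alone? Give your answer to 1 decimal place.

Remove the background by subtracting linear intensities:
L_src = 10·log₁₀(10^(74.1/10) − 10^(71.7/10)) = 10·log₁₀(10910000) = 70.4 dB SPL.

70.4 dB SPL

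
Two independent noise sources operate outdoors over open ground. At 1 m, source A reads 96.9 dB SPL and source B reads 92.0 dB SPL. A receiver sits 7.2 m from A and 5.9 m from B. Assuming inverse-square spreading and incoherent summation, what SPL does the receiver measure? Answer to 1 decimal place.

81.5 dB SPL

At the listener: L_A = 96.9 − 20·log₁₀(7.2) = 79.75 dB; L_B = 92.0 − 20·log₁₀(5.9) = 76.58 dB.
Combined: 10·log₁₀(10^(79.75/10)+10^(76.58/10)) = 81.5 dB SPL.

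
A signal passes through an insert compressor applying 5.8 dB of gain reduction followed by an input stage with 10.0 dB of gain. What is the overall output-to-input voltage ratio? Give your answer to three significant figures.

Net gain = (−5.8) + 10.0 = 4.2 dB.
Voltage ratio = 10^(4.2/20) = 1.62.

1.62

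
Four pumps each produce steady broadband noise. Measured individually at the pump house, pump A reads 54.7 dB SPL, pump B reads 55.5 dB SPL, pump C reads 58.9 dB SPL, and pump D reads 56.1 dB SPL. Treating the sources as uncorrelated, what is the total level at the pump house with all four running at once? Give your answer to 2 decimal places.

Uncorrelated sources add in intensity (power), not in dB.
L_total = 10·log₁₀(10^(54.7/10) + 10^(55.5/10) + 10^(58.9/10) + 10^(56.1/10)) = 10·log₁₀(1834000) = 62.63 dB SPL.

62.63 dB SPL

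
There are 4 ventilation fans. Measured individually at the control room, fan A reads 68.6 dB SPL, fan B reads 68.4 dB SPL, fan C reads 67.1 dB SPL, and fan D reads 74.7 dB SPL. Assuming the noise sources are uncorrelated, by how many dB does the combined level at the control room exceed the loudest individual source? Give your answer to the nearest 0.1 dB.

Incoherent sources sum as intensities:
L_total = 10·log₁₀(10^(68.6/10) + 10^(68.4/10) + 10^(67.1/10) + 10^(74.7/10)) = 76.88 dB SPL.
Excess over the loudest (74.7 dB): 76.88 − 74.7 = 2.2 dB.

2.2 dB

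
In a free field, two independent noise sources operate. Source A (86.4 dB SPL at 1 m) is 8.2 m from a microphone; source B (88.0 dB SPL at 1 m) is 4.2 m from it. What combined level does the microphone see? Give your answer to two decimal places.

76.26 dB SPL

At the listener: L_A = 86.4 − 20·log₁₀(8.2) = 68.124 dB; L_B = 88.0 − 20·log₁₀(4.2) = 75.535 dB.
Combined: 10·log₁₀(10^(68.124/10)+10^(75.535/10)) = 76.26 dB SPL.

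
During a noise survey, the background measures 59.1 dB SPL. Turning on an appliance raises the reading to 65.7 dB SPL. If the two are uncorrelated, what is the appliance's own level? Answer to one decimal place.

Subtract intensities: L_src = 10·log₁₀(10^(L_total/10) − 10^(L_bg/10)).
L_src = 10·log₁₀(10^(65.7/10) − 10^(59.1/10)) = 10·log₁₀(2903000) = 64.6 dB SPL.

64.6 dB SPL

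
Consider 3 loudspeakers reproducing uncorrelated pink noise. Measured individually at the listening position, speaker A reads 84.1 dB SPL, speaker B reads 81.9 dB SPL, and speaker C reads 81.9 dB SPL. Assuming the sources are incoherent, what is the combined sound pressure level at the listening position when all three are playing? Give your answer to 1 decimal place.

87.5 dB SPL

Uncorrelated sources add in intensity (power), not in dB.
L_total = 10·log₁₀(10^(84.1/10) + 10^(81.9/10) + 10^(81.9/10)) = 10·log₁₀(566800000) = 87.5 dB SPL.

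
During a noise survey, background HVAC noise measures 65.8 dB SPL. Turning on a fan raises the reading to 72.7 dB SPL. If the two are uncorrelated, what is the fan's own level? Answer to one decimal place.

71.7 dB SPL

Subtract intensities: L_src = 10·log₁₀(10^(L_total/10) − 10^(L_bg/10)).
L_src = 10·log₁₀(10^(72.7/10) − 10^(65.8/10)) = 10·log₁₀(14820000) = 71.7 dB SPL.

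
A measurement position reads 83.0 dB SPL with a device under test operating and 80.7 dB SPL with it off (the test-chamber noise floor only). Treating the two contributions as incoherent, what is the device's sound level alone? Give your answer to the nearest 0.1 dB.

Subtract intensities: L_src = 10·log₁₀(10^(L_total/10) − 10^(L_bg/10)).
L_src = 10·log₁₀(10^(83.0/10) − 10^(80.7/10)) = 10·log₁₀(82040000) = 79.1 dB SPL.

79.1 dB SPL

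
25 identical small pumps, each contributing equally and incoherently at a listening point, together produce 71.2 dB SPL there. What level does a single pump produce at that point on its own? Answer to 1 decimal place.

25 equal incoherent sources add 10·log₁₀(25) = 13.98 dB over one source.
L_one = 71.2 − 13.98 = 57.2 dB SPL.

57.2 dB SPL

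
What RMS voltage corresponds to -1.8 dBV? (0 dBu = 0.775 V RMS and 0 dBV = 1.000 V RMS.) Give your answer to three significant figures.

0.813 V

V = 1.000 V × 10^(-1.8/20).
= 1.000 × 0.8128 = 0.813 V.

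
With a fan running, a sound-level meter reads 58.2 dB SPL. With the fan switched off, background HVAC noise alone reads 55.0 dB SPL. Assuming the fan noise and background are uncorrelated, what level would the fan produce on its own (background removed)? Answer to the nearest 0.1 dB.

Remove the background by subtracting linear intensities:
L_src = 10·log₁₀(10^(58.2/10) − 10^(55.0/10)) = 10·log₁₀(344500) = 55.4 dB SPL.

55.4 dB SPL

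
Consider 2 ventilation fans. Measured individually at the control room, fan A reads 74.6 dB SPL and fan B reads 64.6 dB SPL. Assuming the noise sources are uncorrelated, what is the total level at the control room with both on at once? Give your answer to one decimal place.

75.0 dB SPL

Add the sources as powers (linear), then convert back to dB:
L_total = 10·log₁₀(10^(74.6/10) + 10^(64.6/10)) = 10·log₁₀(31720000) = 75.0 dB SPL.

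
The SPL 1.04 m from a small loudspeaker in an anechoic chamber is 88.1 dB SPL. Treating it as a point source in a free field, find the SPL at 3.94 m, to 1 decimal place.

Inverse-square spreading gives ΔL = −20·log₁₀(d₂/d₁).
ΔL = −20·log₁₀(3.94/1.04) = -11.57 dB, so L₂ = 88.1 + (-11.57) = 76.5 dB SPL.

76.5 dB SPL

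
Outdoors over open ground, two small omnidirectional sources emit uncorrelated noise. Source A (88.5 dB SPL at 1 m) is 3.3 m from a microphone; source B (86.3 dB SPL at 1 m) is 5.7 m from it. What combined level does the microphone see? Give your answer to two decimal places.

At the listener: L_A = 88.5 − 20·log₁₀(3.3) = 78.130 dB; L_B = 86.3 − 20·log₁₀(5.7) = 71.183 dB.
Combined: 10·log₁₀(10^(78.130/10)+10^(71.183/10)) = 78.93 dB SPL.

78.93 dB SPL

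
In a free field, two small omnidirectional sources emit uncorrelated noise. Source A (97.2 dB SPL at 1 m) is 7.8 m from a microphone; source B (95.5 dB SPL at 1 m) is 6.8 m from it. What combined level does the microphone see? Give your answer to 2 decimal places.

At the listener: L_A = 97.2 − 20·log₁₀(7.8) = 79.358 dB; L_B = 95.5 − 20·log₁₀(6.8) = 78.850 dB.
Combined: 10·log₁₀(10^(79.358/10)+10^(78.850/10)) = 82.12 dB SPL.

82.12 dB SPL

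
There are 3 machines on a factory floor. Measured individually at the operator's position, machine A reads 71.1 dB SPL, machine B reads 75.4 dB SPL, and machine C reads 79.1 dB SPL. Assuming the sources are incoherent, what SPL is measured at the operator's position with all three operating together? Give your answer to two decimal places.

Incoherent sources sum as intensities:
L_total = 10·log₁₀(10^(71.1/10) + 10^(75.4/10) + 10^(79.1/10)) = 10·log₁₀(128800000) = 81.10 dB SPL.

81.10 dB SPL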